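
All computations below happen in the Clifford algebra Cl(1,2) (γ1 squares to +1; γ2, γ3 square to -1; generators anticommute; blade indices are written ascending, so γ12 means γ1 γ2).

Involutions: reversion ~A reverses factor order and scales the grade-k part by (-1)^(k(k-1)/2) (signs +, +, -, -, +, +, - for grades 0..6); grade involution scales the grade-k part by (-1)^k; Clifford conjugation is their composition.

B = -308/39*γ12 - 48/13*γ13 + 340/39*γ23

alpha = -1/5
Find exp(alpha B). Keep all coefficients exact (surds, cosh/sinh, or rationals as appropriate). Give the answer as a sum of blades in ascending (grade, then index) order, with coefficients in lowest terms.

B^2 term by term: the squares give (-308/39)^2*(γ12)^2 + (-48/13)^2*(γ13)^2 + (340/39)^2*(γ23)^2 = 94864/1521*(+1) + 2304/169*(+1) + 115600/1521*(-1) = 0 (each basis 2-blade squares to minus the product of its generators' squares); cross terms between blades sharing an index anticommute and cancel. So B^2 = 0.
B^2 = 0, so the series closes: exp(alpha B) = 1 + alpha B (parabolic case).
Answer: 1 + 308/195*γ12 + 48/65*γ13 - 68/39*γ23


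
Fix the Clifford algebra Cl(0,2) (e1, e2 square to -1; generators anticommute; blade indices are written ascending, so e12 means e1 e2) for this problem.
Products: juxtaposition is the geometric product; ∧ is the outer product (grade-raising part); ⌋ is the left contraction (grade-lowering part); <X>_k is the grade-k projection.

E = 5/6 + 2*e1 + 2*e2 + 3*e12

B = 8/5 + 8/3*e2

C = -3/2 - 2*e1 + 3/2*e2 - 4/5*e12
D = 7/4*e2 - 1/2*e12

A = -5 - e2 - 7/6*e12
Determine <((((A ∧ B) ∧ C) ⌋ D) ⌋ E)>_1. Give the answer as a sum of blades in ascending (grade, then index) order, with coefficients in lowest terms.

step 1: -8 - 224/15*e2 - 28/15*e12
step 2: 12 + 16*e1 + 52/5*e2 - 62/3*e12
step 3: -428/15 - 26/5*e1 + 29*e2 - 6*e12
step 4: -2402/45 + 449/15*e1 - 622/15*e2 - 428/5*e12
step 5: 449/15*e1 - 622/15*e2
Answer: 449/15*e1 - 622/15*e2


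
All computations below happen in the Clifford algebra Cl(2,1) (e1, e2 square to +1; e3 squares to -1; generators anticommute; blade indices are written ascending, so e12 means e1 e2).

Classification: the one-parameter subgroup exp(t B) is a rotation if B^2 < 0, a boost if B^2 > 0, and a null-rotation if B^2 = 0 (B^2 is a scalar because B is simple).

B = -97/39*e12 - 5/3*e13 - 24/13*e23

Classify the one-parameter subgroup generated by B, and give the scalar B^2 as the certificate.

B^2 term by term: the squares give (-97/39)^2*(e12)^2 + (-5/3)^2*(e13)^2 + (-24/13)^2*(e23)^2 = 9409/1521*(-1) + 25/9*(+1) + 576/169*(+1) = 0 (each basis 2-blade squares to minus the product of its generators' squares); cross terms between blades sharing an index anticommute and cancel. So B^2 = 0.
Answer: null-rotation, certificate B^2 = 0. The invariant at work: B^2 = 0 is unchanged by conjugation, hence its sign classifies the subgroup whatever basis B is written in.


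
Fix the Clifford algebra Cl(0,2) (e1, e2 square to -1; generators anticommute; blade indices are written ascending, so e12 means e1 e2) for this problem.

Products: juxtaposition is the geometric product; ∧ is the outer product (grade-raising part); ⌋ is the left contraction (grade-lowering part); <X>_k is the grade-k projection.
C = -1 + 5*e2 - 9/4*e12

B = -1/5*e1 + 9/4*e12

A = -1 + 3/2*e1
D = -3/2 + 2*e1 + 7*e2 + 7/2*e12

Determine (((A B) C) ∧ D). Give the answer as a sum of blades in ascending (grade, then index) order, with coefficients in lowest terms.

step 1: 3/10 + 1/5*e1 - 27/8*e2 - 9/4*e12
step 2: 921/80 + 2983/160*e1 + 213/40*e2 + 103/40*e12
step 3: -2763/160 - 1581/320*e1 + 363/5*e2 + 12503/80*e12
Answer: -2763/160 - 1581/320*e1 + 363/5*e2 + 12503/80*e12


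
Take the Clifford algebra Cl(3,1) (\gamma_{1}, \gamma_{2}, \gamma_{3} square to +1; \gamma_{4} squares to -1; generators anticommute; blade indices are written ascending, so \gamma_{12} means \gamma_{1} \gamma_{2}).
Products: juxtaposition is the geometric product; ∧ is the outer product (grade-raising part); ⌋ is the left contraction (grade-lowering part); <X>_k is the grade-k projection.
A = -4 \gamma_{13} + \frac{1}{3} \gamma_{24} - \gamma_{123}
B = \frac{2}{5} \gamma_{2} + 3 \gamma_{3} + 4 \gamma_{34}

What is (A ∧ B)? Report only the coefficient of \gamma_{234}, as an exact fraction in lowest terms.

step 1: \frac{8}{5} \gamma_{123} - \gamma_{234}
Answer: -1


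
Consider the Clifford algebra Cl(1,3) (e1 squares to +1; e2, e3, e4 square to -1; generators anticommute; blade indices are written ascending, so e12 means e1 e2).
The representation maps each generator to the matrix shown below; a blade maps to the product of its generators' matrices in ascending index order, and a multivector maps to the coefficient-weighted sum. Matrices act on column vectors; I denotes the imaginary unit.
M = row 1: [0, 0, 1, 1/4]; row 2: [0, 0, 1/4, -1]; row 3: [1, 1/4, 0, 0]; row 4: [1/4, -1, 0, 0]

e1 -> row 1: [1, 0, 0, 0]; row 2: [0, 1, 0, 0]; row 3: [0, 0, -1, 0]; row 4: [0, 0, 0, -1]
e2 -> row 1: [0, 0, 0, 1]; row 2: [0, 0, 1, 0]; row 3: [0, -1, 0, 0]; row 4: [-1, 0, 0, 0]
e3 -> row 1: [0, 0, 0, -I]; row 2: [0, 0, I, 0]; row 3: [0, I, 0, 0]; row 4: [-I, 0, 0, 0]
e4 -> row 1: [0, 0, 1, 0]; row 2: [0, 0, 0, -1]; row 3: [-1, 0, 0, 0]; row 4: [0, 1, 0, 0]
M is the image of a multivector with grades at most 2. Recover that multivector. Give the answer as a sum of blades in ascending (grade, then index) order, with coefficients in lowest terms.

Method: the blade images are trace-orthogonal — tr(rho(e_A) rho(e_B)^-1) = 4 if A = B and 0 otherwise — and rho(e_A)^-1 = (e_A)^2 * rho(e_A) with (e_A)^2 = +1 or -1, so the coefficient of e_A in the preimage is (e_A)^2 * tr(M rho(e_A))/4.
Nonzero projections over blades of grade <= 2: e12: (e12)^2 = +1, tr(M rho(e12)) = 1, coefficient 1/4; e14: (e14)^2 = +1, tr(M rho(e14)) = 4, coefficient 1. Every other blade of grade <= 2 projects to 0.
Answer: 1/4*e12 + e14


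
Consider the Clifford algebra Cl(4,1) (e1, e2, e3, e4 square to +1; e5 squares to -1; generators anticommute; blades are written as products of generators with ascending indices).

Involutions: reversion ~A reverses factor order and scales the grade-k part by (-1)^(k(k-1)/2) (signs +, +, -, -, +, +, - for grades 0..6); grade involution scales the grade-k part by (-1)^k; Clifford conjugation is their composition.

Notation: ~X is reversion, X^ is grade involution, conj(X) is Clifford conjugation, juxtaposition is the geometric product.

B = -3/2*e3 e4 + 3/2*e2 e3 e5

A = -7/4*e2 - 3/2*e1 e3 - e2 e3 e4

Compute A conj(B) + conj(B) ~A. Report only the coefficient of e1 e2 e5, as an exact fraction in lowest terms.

first term: 3/2*e2 - 9/4*e1 e4 - 21/8*e3 e5 + 3/2*e4 e5 + 9/4*e1 e2 e5 - 21/8*e2 e3 e4
second term: -3/2*e2 - 9/4*e1 e4 - 21/8*e3 e5 + 3/2*e4 e5 + 9/4*e1 e2 e5 - 21/8*e2 e3 e4
Answer: 9/2


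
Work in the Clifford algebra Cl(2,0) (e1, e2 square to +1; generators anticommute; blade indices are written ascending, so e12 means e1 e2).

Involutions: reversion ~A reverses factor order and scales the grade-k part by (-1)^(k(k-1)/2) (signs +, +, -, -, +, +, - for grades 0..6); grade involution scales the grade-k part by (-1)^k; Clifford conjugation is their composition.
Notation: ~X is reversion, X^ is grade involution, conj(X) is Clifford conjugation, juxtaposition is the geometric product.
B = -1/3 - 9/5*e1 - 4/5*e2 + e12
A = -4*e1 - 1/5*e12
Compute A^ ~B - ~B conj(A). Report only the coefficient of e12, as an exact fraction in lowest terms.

first term: -37/5 - 88/75*e1 - 109/25*e2 - 47/15*e12
second term: -7 - 88/75*e1 + 91/25*e2 + 47/15*e12
Answer: -94/15


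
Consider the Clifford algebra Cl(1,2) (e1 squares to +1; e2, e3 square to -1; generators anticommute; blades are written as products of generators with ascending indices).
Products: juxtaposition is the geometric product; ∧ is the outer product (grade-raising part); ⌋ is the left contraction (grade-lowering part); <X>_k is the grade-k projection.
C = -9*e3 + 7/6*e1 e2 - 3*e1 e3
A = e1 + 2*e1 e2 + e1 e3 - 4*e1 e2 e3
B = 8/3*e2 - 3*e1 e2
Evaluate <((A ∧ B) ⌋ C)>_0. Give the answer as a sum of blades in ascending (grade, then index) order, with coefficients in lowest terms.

step 1: 8/3*e1 e2 - 8/3*e1 e2 e3
step 2: 28/9
step 3: 28/9
Answer: 28/9


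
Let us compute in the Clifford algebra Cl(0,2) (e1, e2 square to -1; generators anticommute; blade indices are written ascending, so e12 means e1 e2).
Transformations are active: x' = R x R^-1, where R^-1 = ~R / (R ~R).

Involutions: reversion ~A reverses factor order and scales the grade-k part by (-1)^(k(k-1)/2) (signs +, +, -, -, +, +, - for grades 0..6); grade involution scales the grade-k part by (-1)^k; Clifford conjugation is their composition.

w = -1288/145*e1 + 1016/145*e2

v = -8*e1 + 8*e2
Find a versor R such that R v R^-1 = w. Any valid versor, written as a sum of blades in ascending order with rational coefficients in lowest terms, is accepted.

Here q(v) = q(w) = -128; the classical choice R = v + w = -2448/145*e1 + 2176/145*e2 then realises v -> w under the sandwich.
Answer: -2448/145*e1 + 2176/145*e2


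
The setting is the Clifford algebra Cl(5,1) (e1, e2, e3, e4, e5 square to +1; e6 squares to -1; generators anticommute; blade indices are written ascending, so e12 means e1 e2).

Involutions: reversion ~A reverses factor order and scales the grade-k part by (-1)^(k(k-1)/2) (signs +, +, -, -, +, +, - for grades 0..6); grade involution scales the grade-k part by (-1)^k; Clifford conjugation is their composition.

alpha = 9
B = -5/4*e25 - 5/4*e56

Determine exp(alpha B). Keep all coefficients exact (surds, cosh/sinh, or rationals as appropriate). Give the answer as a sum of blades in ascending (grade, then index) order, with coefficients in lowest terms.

B^2 term by term: the squares give (-5/4)^2*(e25)^2 + (-5/4)^2*(e56)^2 = 25/16*(-1) + 25/16*(+1) = 0 (each basis 2-blade squares to minus the product of its generators' squares); cross terms between blades sharing an index anticommute and cancel. So B^2 = 0.
B^2 = 0, so the series closes: exp(alpha B) = 1 + alpha B (parabolic case).
Answer: 1 - 45/4*e25 - 45/4*e56


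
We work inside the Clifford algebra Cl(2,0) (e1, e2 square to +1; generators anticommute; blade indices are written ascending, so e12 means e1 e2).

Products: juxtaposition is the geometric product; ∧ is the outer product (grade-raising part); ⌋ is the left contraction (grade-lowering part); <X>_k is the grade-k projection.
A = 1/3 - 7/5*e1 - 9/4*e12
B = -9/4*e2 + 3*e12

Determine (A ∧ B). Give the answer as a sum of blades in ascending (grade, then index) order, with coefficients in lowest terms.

step 1: -3/4*e2 + 83/20*e12
Answer: -3/4*e2 + 83/20*e12


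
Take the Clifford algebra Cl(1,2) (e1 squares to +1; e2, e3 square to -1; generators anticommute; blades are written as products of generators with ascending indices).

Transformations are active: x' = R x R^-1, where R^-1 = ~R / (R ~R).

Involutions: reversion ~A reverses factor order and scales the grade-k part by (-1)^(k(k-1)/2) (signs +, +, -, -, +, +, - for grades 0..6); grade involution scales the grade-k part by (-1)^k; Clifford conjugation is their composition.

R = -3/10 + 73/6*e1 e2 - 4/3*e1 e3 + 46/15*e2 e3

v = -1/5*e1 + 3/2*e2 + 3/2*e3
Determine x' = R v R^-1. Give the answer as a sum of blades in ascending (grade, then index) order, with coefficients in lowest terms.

~R = -3/10 - 73/6*e1 e2 + 4/3*e1 e3 - 46/15*e2 e3, and R ~R = -6314/45, so R^-1 = ~R / (-6314/45).
R v = -1619/100*e1 - 157/60*e2 + 233/60*e3 + 5891/300*e1 e2 e3
Answer: -2241/3080*e1 - 701/616*e2 + 148/77*e3


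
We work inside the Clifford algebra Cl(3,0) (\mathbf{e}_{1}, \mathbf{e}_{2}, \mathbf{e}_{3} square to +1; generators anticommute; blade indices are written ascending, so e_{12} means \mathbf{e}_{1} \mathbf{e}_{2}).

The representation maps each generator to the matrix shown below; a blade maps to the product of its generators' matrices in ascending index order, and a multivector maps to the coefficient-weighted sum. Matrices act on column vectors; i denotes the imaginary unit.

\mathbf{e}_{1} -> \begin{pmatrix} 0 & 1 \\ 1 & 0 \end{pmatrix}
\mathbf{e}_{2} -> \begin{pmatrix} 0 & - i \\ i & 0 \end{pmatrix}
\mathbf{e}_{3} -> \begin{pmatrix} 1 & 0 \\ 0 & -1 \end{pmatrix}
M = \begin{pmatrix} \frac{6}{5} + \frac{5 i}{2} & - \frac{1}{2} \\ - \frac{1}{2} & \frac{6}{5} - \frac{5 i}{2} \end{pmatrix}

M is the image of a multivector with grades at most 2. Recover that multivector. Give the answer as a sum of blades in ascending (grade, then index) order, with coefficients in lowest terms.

Method: 1, rho(e_{1}), rho(e_{2}), rho(e_{3}) form a trace-orthogonal basis of the 2x2 complex matrices (tr(X Y) = 2 if X = Y, else 0), so M = m0*1 + m1*rho(e_{1}) + m2*rho(e_{2}) + m3*rho(e_{3}) with m0 = tr(M)/2 = \frac{6}{5}, m1 = tr(M rho(e_{1}))/2 = - \frac{1}{2}, m2 = tr(M rho(e_{2}))/2 = 0, m3 = tr(M rho(e_{3}))/2 = \frac{5 i}{2}.
Multiplying table entries, the bivector images are rho(e_{12}) = i*rho(e_{3}), rho(e_{13}) = -i*rho(e_{2}), rho(e_{23}) = i*rho(e_{1}); with real blade coefficients the real parts of m0..m3 are the coefficients of 1, e_{1}, e_{2}, e_{3} and the imaginary parts give the bivectors (e_{23}: Im m1, e_{13}: -Im m2, e_{12}: Im m3).
Answer: \frac{6}{5} - \frac{1}{2} e_{1} + \frac{5}{2} e_{12}


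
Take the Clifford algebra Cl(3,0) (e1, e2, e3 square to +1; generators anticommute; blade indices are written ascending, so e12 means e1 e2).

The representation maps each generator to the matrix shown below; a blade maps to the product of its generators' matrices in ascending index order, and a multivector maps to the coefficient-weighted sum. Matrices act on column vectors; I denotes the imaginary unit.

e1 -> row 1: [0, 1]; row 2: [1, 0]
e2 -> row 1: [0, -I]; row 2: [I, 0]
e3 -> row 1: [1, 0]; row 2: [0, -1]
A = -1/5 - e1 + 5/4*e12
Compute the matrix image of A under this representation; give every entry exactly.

Bivector images (products of the table entries): rho(e12) = rho(e1)rho(e2) = row 1: [I, 0]; row 2: [0, -I].
M = (-1/5)*1 + (-1)*rho(e1) + (5/4)*rho(e12), summed entrywise (1 is the identity matrix):
Answer: row 1: [-1/5 + 5*I/4, -1]; row 2: [-1, -1/5 - 5*I/4]


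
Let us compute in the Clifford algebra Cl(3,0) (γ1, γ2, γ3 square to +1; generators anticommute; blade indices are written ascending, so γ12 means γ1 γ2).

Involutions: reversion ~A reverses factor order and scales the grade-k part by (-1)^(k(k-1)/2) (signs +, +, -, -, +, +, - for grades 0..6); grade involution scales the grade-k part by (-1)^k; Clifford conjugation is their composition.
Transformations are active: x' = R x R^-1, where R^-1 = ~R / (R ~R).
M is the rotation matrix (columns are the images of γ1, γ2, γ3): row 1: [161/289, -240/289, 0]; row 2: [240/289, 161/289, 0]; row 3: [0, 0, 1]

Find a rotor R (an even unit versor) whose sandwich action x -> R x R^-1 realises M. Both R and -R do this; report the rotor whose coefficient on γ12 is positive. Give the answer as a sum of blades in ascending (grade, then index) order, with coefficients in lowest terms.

Method: write R = a + b12*γ12 + b13*γ13 + b23*γ23 with a^2 + b12^2 + b13^2 + b23^2 = 1 (so R^-1 = ~R). Expanding the columns R e_j ~R gives tr M = 4a^2 - 1 and, from the antisymmetric part, M21 - M12 = -4a*b12, M13 - M31 = 4a*b13, M32 - M23 = -4a*b23.
Here tr M = 611/289, so a^2 = (1 + tr M)/4 = 225/289 and a = ±15/17. Taking a = 15/17: M21 - M12 = 480/289, M13 - M31 = 0, M32 - M23 = 0, giving b12 = -8/17, b13 = 0, b23 = 0, i.e. R = 15/17 - 8/17*γ12.
Its γ12 coefficient is negative, so report the other preimage -R.
Answer: -15/17 + 8/17*γ12. Key observation: the double cover Spin(3) -> SO(3) sends R and -R to the same matrix (trace 611/289 here), so the stated sign of the γ12 coefficient is what selects one sheet.


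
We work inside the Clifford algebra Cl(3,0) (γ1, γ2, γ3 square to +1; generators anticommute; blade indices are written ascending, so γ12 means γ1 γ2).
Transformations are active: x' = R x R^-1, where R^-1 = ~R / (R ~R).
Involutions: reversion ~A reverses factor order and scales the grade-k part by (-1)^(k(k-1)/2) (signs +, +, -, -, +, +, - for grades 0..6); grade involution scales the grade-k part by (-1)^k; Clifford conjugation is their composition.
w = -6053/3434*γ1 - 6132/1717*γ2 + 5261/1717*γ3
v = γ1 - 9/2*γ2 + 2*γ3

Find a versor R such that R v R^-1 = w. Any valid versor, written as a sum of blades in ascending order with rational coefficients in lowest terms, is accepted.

R = v + w = -2619/3434*γ1 - 27717/3434*γ2 + 8695/1717*γ3 works: the equal norms (101/4) guarantee its sandwich swaps v into w.
Answer: -2619/3434*γ1 - 27717/3434*γ2 + 8695/1717*γ3


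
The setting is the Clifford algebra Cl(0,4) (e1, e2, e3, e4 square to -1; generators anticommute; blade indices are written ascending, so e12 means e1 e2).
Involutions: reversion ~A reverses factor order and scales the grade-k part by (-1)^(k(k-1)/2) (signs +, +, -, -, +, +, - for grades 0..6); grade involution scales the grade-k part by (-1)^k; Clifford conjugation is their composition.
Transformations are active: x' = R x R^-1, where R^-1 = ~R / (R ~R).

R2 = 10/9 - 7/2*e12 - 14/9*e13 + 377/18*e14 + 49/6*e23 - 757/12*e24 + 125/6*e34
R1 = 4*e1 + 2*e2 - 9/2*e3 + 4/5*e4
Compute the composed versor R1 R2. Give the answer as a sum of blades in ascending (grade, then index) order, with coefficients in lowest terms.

Distribute over the terms of R1 (each basis-blade product reordered to ascending indices, repeated generators contracted through their squares):
(4*e1) R2 = 40/9*e1 + 14*e2 + 56/9*e3 - 754/9*e4 + 98/3*e123 - 757/3*e124 + 250/3*e134
(2*e2) R2 = -7*e1 + 20/9*e2 - 49/3*e3 + 757/6*e4 + 28/9*e123 - 377/9*e124 + 125/3*e234
(-9/2*e3) R2 = 7*e1 - 147/4*e2 - 5*e3 + 375/4*e4 + 63/4*e123 + 377/4*e134 - 2271/8*e234
(4/5*e4) R2 = 754/45*e1 - 757/15*e2 + 50/3*e3 + 8/9*e4 - 14/5*e124 - 56/45*e134 + 98/15*e234
Summing the partial products and collecting blades:
Answer: 106/5*e1 - 12779/180*e2 + 14/9*e3 + 4933/36*e4 + 1855/36*e123 - 13366/45*e124 + 31741/180*e134 - 9427/40*e234


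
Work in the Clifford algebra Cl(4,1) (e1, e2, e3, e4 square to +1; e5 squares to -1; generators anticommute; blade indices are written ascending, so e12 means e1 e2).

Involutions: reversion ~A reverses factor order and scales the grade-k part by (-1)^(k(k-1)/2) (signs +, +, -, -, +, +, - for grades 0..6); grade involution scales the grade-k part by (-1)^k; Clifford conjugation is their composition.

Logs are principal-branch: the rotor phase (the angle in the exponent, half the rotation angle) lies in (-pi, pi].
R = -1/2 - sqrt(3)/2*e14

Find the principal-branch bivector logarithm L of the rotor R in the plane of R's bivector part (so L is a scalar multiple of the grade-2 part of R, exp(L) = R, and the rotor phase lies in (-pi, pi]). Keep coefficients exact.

The scalar part of R is -1/2, which fixes the principal-branch rotor phase; the unit plane is then the bivector part divided by the sine of that phase, and L is that plane scaled by the phase.
Concretely: cos(phase) = -1/2 gives phase = ±2*pi/3, and since phase/sin(phase) is even the sign is immaterial: L = (phase/sin(phase)) * <R>_2 = (4*sqrt(3)*pi/9) * <R>_2.
Answer: -2*pi/3*e14


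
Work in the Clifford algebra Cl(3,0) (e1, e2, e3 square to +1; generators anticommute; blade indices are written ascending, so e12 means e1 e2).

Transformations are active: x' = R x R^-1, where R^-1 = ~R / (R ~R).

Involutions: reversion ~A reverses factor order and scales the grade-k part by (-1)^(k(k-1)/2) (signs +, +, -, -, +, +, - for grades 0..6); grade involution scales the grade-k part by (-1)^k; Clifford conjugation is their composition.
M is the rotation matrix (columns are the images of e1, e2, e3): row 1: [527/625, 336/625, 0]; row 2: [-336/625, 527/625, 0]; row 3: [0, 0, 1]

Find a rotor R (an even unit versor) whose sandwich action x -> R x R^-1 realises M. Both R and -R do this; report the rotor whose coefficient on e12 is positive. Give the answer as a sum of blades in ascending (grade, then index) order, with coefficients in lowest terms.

Method: write R = a + b12*e12 + b13*e13 + b23*e23 with a^2 + b12^2 + b13^2 + b23^2 = 1 (so R^-1 = ~R). Expanding the columns R e_j ~R gives tr M = 4a^2 - 1 and, from the antisymmetric part, M21 - M12 = -4a*b12, M13 - M31 = 4a*b13, M32 - M23 = -4a*b23.
Here tr M = 1679/625, so a^2 = (1 + tr M)/4 = 576/625 and a = ±24/25. Taking a = 24/25: M21 - M12 = -672/625, M13 - M31 = 0, M32 - M23 = 0, giving b12 = 7/25, b13 = 0, b23 = 0, i.e. R = 24/25 + 7/25*e12.
Its e12 coefficient is already positive.
Answer: 24/25 + 7/25*e12. Note: both R and -R realise this M (trace 1679/625); the covering map identifies them, and the e12-coefficient sign is the tie-breaker.


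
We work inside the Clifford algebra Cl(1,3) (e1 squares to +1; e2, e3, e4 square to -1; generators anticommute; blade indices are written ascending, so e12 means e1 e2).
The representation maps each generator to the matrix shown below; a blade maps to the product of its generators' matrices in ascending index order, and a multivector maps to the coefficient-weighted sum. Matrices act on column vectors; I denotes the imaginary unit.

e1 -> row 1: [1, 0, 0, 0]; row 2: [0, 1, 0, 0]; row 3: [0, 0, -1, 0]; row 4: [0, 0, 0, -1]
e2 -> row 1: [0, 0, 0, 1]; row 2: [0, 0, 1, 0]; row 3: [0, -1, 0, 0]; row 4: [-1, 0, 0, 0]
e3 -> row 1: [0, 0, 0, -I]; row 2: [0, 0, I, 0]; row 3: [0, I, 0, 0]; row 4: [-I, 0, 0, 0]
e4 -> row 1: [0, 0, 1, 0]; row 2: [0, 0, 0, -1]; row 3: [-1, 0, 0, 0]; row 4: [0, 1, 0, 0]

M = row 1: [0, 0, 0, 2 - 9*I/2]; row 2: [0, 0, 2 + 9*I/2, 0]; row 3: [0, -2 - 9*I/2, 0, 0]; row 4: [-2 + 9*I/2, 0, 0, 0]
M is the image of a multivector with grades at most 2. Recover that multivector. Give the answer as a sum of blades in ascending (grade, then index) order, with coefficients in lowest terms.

Method: the blade images are trace-orthogonal — tr(rho(e_A) rho(e_B)^-1) = 4 if A = B and 0 otherwise — and rho(e_A)^-1 = (e_A)^2 * rho(e_A) with (e_A)^2 = +1 or -1, so the coefficient of e_A in the preimage is (e_A)^2 * tr(M rho(e_A))/4.
Nonzero projections over blades of grade <= 2: e2: (e2)^2 = -1, tr(M rho(e2)) = -8, coefficient 2; e13: (e13)^2 = +1, tr(M rho(e13)) = 18, coefficient 9/2. Every other blade of grade <= 2 projects to 0.
Answer: 2*e2 + 9/2*e13


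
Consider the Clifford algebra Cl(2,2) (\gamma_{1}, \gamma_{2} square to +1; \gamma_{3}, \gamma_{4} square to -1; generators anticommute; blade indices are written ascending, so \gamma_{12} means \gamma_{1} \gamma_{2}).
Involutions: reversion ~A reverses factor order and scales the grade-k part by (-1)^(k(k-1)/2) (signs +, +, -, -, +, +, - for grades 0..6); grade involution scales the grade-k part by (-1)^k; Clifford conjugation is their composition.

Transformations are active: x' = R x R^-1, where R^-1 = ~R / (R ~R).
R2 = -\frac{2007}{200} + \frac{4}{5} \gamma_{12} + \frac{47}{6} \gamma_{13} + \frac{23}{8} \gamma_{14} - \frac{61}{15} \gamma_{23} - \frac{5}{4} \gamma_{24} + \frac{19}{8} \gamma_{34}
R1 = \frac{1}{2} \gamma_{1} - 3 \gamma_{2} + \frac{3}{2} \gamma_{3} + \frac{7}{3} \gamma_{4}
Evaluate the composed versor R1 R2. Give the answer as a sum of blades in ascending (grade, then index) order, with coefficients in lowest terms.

Distribute over the terms of R1 (each basis-blade product reordered to ascending indices, repeated generators contracted through their squares):
(\frac{1}{2} \gamma_{1}) R2 = -\frac{2007}{400} \gamma_{1} + \frac{2}{5} \gamma_{2} + \frac{47}{12} \gamma_{3} + \frac{23}{16} \gamma_{4} - \frac{61}{30} \gamma_{123} - \frac{5}{8} \gamma_{124} + \frac{19}{16} \gamma_{134}
(-3 \gamma_{2}) R2 = \frac{12}{5} \gamma_{1} + \frac{6021}{200} \gamma_{2} + \frac{61}{5} \gamma_{3} + \frac{15}{4} \gamma_{4} + \frac{47}{2} \gamma_{123} + \frac{69}{8} \gamma_{124} - \frac{57}{8} \gamma_{234}
(\frac{3}{2} \gamma_{3}) R2 = \frac{47}{4} \gamma_{1} - \frac{61}{10} \gamma_{2} - \frac{6021}{400} \gamma_{3} - \frac{57}{16} \gamma_{4} + \frac{6}{5} \gamma_{123} - \frac{69}{16} \gamma_{134} + \frac{15}{8} \gamma_{234}
(\frac{7}{3} \gamma_{4}) R2 = \frac{161}{24} \gamma_{1} - \frac{35}{12} \gamma_{2} + \frac{133}{24} \gamma_{3} - \frac{4683}{200} \gamma_{4} + \frac{28}{15} \gamma_{124} + \frac{329}{18} \gamma_{134} - \frac{427}{45} \gamma_{234}
Summing the partial products and collecting blades:
Answer: \frac{19009}{1200} \gamma_{1} + \frac{12893}{600} \gamma_{2} + \frac{7927}{1200} \gamma_{3} - \frac{2179}{100} \gamma_{4} + \frac{68}{3} \gamma_{123} + \frac{148}{15} \gamma_{124} + \frac{1091}{72} \gamma_{134} - \frac{2653}{180} \gamma_{234}


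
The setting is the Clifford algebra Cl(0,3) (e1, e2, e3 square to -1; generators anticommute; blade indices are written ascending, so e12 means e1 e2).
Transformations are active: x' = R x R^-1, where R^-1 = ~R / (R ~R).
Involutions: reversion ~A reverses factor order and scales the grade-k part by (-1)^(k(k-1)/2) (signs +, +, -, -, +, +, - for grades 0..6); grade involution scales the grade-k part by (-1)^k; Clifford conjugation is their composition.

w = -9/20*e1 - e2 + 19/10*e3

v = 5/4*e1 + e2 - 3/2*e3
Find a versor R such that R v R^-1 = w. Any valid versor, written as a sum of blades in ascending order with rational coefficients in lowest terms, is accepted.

Key observation: q(v) = q(w) = -77/16 (sandwiches preserve the norm), so R = v + w = 4/5*e1 + 2/5*e3 works whenever it is invertible — the component of v along it is kept and (v - w)/2 reverses, sending v to w.
Answer: 4/5*e1 + 2/5*e3


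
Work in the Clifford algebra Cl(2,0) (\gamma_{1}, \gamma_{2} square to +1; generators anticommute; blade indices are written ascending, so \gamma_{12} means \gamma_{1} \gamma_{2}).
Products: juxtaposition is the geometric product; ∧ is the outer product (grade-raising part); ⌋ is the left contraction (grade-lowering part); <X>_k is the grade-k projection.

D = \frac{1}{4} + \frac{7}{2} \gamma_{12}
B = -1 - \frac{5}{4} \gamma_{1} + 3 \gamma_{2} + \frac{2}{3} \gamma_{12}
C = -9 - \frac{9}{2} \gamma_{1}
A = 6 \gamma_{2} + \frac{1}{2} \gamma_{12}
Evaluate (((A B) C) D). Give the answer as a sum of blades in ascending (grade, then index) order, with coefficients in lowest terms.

step 1: \frac{53}{3} - \frac{5}{2} \gamma_{1} - \frac{43}{8} \gamma_{2} + 7 \gamma_{12}
step 2: -\frac{591}{4} - 57 \gamma_{1} + \frac{639}{8} \gamma_{2} - \frac{1395}{16} \gamma_{12}
step 3: \frac{8583}{32} - \frac{4701}{16} \gamma_{1} - \frac{5745}{32} \gamma_{2} - \frac{34491}{64} \gamma_{12}
Answer: \frac{8583}{32} - \frac{4701}{16} \gamma_{1} - \frac{5745}{32} \gamma_{2} - \frac{34491}{64} \gamma_{12}


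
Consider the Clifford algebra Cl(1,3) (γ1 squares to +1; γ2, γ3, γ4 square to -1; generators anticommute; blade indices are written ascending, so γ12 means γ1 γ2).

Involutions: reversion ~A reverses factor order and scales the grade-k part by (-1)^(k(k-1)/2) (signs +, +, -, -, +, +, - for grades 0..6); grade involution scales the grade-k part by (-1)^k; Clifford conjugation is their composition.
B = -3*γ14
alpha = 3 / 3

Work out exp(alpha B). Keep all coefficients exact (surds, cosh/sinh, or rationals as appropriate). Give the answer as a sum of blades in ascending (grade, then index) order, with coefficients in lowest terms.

B^2 = (-3)^2*(γ14)^2 = 9*(+1) = 9 (a basis 2-blade squares to minus the product of its generators' squares).
B^2 = 9 — a positive square means the series sums to a boost: l = 3, alpha*l = 3, so exp(alpha B) = cosh(3) + (sinh(3)/3)*B = cosh(3) + (sinh(3)/3)*B.
Answer: cosh(3) - sinh(3)*γ14


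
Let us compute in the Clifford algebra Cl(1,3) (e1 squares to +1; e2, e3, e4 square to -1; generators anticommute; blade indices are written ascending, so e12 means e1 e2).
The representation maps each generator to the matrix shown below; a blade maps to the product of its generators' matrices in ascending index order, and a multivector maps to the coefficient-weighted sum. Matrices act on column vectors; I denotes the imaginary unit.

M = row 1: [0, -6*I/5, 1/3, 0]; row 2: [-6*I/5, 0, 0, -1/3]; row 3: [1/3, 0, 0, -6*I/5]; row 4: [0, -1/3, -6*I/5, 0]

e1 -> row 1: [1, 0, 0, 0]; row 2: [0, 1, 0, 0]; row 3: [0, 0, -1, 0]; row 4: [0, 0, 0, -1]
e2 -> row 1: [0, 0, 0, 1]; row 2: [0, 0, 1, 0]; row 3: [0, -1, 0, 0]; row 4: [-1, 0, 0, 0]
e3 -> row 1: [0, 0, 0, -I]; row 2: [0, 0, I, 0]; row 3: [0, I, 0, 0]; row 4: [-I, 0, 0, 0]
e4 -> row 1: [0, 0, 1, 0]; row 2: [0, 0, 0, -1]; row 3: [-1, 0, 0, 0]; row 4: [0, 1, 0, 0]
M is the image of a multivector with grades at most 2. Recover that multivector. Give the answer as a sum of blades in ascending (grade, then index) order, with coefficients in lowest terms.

Method: the blade images are trace-orthogonal — tr(rho(e_A) rho(e_B)^-1) = 4 if A = B and 0 otherwise — and rho(e_A)^-1 = (e_A)^2 * rho(e_A) with (e_A)^2 = +1 or -1, so the coefficient of e_A in the preimage is (e_A)^2 * tr(M rho(e_A))/4.
Nonzero projections over blades of grade <= 2: e14: (e14)^2 = +1, tr(M rho(e14)) = 4/3, coefficient 1/3; e34: (e34)^2 = -1, tr(M rho(e34)) = -24/5, coefficient 6/5. Every other blade of grade <= 2 projects to 0.
Answer: 1/3*e14 + 6/5*e34


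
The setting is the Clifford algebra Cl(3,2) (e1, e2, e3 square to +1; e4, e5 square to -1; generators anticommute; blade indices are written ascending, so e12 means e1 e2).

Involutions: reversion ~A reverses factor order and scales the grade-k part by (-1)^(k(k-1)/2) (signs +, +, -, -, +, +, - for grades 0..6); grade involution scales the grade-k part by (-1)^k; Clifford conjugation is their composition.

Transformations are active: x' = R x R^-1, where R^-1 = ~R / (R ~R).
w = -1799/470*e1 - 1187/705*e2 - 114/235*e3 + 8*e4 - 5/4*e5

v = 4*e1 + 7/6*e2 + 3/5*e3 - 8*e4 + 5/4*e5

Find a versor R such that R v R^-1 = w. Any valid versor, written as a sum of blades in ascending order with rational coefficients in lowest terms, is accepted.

Here q(v) = q(w) = -172229/3600; the classical choice R = v + w = 81/470*e1 - 243/470*e2 + 27/235*e3 then realises v -> w under the sandwich.
Answer: 81/470*e1 - 243/470*e2 + 27/235*e3


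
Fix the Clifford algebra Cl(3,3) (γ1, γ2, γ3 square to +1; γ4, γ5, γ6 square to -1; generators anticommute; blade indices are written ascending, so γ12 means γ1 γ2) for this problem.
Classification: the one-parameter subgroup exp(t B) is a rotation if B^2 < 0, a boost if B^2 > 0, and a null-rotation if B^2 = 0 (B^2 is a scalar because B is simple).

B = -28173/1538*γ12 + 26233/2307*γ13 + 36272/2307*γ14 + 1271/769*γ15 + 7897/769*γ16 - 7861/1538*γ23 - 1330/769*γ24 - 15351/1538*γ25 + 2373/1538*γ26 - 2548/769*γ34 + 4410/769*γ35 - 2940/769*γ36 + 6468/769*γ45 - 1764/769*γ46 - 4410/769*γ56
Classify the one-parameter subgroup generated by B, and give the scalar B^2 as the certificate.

B^2 term by term: the squares give (-28173/1538)^2*(γ12)^2 + (26233/2307)^2*(γ13)^2 + (36272/2307)^2*(γ14)^2 + (1271/769)^2*(γ15)^2 + (7897/769)^2*(γ16)^2 + (-7861/1538)^2*(γ23)^2 + (-1330/769)^2*(γ24)^2 + (-15351/1538)^2*(γ25)^2 + (2373/1538)^2*(γ26)^2 + (-2548/769)^2*(γ34)^2 + (4410/769)^2*(γ35)^2 + (-2940/769)^2*(γ36)^2 + (6468/769)^2*(γ45)^2 + (-1764/769)^2*(γ46)^2 + (-4410/769)^2*(γ56)^2 = 793717929/2365444*(-1) + 688170289/5322249*(-1) + 1315657984/5322249*(+1) + 1615441/591361*(+1) + 62362609/591361*(+1) + 61795321/2365444*(-1) + 1768900/591361*(+1) + 235653201/2365444*(+1) + 5631129/2365444*(+1) + 6492304/591361*(+1) + 19448100/591361*(+1) + 8643600/591361*(+1) + 41835024/591361*(-1) + 3111696/591361*(-1) + 19448100/591361*(-1) = -81 (each basis 2-blade squares to minus the product of its generators' squares); cross terms between blades sharing an index anticommute and cancel; the commuting (index-disjoint) pairs give grade-4 terms 2*c*c'*(blade product), which cancel blade by blade — γ1234: 71784804/591361 + 69779780/1774083 - 285134192/1774083 = 0; γ1235: -124242930/591361 + 134234261/591361 - 9991331/591361 = 0; γ1236: 82828620/591361 - 20750303/591361 - 62078317/591361 = 0; γ1245: -182222964/591361 + 185603824/591361 - 3380860/591361 = 0; γ1246: 49697172/591361 - 28691152/591361 - 21006020/591361 = 0; γ1256: 124242930/591361 - 3016083/591361 - 121226847/591361 = 0; γ1345: 113116696/591361 - 106639680/591361 - 6477016/591361 = 0; γ1346: -30850008/591361 + 71093120/591361 - 40243112/591361 = 0; γ1356: -77125020/591361 + 7473480/591361 + 69651540/591361 = 0; γ1456: -106639680/591361 + 4484088/591361 + 102155592/591361 = 0; γ2345: -50844948/591361 + 11730600/591361 + 39114348/591361 = 0; γ2346: 13866804/591361 - 7820400/591361 - 6046404/591361 = 0; γ2356: 34667010/591361 - 45131940/591361 + 10464930/591361 = 0; γ2456: 11730600/591361 - 27079164/591361 + 15348564/591361 = 0; γ3456: 22473360/591361 + 15558480/591361 - 38031840/591361 = 0 — confirming B is simple. So B^2 = -81.
Answer: rotation, certificate B^2 = -81. No conjugation can change B^2 = -81; the sign gives the class.


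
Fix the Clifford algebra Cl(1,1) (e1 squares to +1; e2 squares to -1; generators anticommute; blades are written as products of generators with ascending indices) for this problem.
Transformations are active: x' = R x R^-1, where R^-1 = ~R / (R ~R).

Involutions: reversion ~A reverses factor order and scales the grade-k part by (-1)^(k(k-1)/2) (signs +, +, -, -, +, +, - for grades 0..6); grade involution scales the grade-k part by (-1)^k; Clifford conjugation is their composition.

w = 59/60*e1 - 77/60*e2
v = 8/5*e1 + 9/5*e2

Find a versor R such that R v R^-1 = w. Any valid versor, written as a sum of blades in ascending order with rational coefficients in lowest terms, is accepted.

R = v + w = 31/12*e1 + 31/60*e2 works: the equal norms (-17/25) guarantee its sandwich swaps v into w.
Answer: 31/12*e1 + 31/60*e2


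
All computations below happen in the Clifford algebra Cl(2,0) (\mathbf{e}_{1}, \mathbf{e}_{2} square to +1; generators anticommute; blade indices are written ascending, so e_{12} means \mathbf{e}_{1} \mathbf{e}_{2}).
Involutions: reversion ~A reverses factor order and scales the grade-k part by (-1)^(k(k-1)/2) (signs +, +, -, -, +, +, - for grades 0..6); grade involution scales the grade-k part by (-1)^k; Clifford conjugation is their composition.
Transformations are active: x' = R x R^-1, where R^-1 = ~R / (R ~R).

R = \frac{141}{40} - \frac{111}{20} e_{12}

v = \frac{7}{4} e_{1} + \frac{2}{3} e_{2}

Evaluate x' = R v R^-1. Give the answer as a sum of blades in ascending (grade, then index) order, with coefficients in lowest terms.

~R = \frac{141}{40} + \frac{111}{20} e_{12}, and R ~R = \frac{13833}{320}, so R^-1 = ~R / (\frac{13833}{320}).
R v = \frac{79}{32} e_{1} + \frac{193}{16} e_{2}
Answer: -\frac{24851}{18444} e_{1} + \frac{1999}{1537} e_{2}


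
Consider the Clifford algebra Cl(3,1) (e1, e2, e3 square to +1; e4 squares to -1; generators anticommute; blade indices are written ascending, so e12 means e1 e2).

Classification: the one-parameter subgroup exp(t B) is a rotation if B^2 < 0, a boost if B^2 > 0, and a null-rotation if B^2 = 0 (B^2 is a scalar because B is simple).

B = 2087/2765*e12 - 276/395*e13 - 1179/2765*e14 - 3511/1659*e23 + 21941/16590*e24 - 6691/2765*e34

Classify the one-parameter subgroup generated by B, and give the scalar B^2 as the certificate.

B^2 term by term: the squares give (2087/2765)^2*(e12)^2 + (-276/395)^2*(e13)^2 + (-1179/2765)^2*(e14)^2 + (-3511/1659)^2*(e23)^2 + (21941/16590)^2*(e24)^2 + (-6691/2765)^2*(e34)^2 = 4355569/7645225*(-1) + 76176/156025*(-1) + 1390041/7645225*(+1) + 12327121/2752281*(-1) + 481407481/275228100*(+1) + 44769481/7645225*(+1) = 9/4 (each basis 2-blade squares to minus the product of its generators' squares); cross terms between blades sharing an index anticommute and cancel; the commuting (index-disjoint) pairs give grade-4 terms 2*c*c'*(blade product), which cancel blade by blade — e1234: -27928234/7645225 + 2018572/1092175 + 2759646/1529045 = 0 — confirming B is simple. So B^2 = 9/4.
Answer: boost, certificate B^2 = 9/4. The invariant at work: B^2 = 9/4 is unchanged by conjugation, hence its sign classifies the subgroup whatever basis B is written in.


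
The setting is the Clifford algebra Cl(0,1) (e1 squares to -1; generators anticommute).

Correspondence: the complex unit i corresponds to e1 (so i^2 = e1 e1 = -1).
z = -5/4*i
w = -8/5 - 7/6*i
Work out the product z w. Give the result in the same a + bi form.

In blades: z = -5/4*e1, w = -8/5 - 7/6*e1.
Distribute z over w term by term (generator squares from the signature, products reordered to ascending indices): (-5/4*e1)*w = -35/24 + 2*e1.
Sum: -35/24 + 2*e1; translating back through the correspondence:
Answer: -35/24 + 2i


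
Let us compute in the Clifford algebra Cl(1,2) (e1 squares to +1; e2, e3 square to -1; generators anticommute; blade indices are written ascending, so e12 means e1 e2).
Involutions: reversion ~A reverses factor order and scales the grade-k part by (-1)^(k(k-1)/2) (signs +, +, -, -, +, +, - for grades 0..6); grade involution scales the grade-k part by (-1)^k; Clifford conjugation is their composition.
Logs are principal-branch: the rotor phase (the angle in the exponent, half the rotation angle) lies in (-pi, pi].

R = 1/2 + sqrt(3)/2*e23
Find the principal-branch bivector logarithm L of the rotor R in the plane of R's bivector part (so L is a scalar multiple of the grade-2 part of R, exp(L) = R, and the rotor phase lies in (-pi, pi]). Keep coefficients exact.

The scalar part of R is 1/2, and that scalar determines the rotor phase on the principal branch; recovering the unit plane as bivector-part over sine of the phase gives L = phase * plane.
Concretely: cos(phase) = 1/2 gives phase = ±pi/3, and since phase/sin(phase) is even the sign is immaterial: L = (phase/sin(phase)) * <R>_2 = (2*sqrt(3)*pi/9) * <R>_2.
Answer: pi/3*e23


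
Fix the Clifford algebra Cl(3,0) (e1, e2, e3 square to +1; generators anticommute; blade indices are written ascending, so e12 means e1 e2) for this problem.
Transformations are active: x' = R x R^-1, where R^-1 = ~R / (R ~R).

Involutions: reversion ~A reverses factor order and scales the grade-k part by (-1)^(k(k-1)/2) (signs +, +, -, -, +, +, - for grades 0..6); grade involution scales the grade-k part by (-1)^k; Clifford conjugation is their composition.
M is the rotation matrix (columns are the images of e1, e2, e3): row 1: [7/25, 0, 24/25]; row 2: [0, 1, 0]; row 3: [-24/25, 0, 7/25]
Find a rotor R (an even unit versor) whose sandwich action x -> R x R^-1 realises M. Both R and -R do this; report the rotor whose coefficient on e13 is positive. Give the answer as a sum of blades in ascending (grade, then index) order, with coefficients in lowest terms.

Method: write R = a + b12*e12 + b13*e13 + b23*e23 with a^2 + b12^2 + b13^2 + b23^2 = 1 (so R^-1 = ~R). Expanding the columns R e_j ~R gives tr M = 4a^2 - 1 and, from the antisymmetric part, M21 - M12 = -4a*b12, M13 - M31 = 4a*b13, M32 - M23 = -4a*b23.
Here tr M = 39/25, so a^2 = (1 + tr M)/4 = 16/25 and a = ±4/5. Taking a = 4/5: M21 - M12 = 0, M13 - M31 = 48/25, M32 - M23 = 0, giving b12 = 0, b13 = 3/5, b23 = 0, i.e. R = 4/5 + 3/5*e13.
Its e13 coefficient is already positive.
Answer: 4/5 + 3/5*e13. Key observation: the double cover Spin(3) -> SO(3) sends R and -R to the same matrix (trace 39/25 here), so the stated sign of the e13 coefficient is what selects one sheet.


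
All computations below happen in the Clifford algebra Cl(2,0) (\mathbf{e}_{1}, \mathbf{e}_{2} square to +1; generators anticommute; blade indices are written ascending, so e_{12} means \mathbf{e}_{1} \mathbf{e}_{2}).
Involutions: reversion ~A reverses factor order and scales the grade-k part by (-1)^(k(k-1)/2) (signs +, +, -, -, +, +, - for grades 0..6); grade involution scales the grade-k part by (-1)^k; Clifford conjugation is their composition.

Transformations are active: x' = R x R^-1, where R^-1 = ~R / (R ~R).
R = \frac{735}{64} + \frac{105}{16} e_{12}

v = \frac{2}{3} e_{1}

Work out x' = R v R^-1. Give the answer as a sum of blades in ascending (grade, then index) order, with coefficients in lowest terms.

~R = \frac{735}{64} - \frac{105}{16} e_{12}, and R ~R = \frac{716625}{4096}, so R^-1 = ~R / (\frac{716625}{4096}).
R v = \frac{245}{32} e_{1} - \frac{35}{8} e_{2}
Answer: \frac{22}{65} e_{1} - \frac{112}{195} e_{2}
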